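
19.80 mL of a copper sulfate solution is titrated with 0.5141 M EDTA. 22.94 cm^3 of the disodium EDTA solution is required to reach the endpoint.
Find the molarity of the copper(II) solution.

0.5956 M

Cu^2+ + EDTA^4- → [Cu(EDTA)]^2-
n(EDTA) = 0.02294 L × 0.5141 mol/L = 0.01179 mol
n(Cu2+) = 0.01179 mol (1:1 mole ratio)
[Cu2+] = 0.01179 mol / 0.01980 L = 0.5956 mol/L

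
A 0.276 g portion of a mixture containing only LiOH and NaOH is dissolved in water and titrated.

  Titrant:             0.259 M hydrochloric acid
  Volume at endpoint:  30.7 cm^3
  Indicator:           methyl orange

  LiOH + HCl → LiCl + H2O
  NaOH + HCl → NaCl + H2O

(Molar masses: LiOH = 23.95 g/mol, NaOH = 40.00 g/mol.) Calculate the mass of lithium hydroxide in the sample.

0.0628 g

n(HCl) = 0.0307 × 0.259 = 7.95 × 10^-3 mol
Let x = n(LiOH), y = n(NaOH).
Titrant: 1x + 1y = 7.95 × 10^-3;  mass: 23.95x + 40.00y = 0.276
Solving, x = 2.62 × 10^-3 mol, y = 5.33 × 10^-3 mol
mass of LiOH = 2.62 × 10^-3 × 23.95 = 0.0628 g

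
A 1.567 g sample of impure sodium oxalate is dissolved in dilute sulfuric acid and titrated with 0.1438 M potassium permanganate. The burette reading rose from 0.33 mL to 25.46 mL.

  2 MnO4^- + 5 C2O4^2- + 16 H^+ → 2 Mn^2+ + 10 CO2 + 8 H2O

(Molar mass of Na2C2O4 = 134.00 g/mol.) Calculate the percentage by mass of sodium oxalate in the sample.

n(KMnO4) = 0.02513 L × 0.1438 mol/L = 3.614 × 10^-3 mol
From the 5:2 ratio, n(Na2C2O4) = 5/2 × 3.614 × 10^-3 = 9.034 × 10^-3 mol
mass of Na2C2O4 = 9.034 × 10^-3 × 134.00 g/mol = 1.211 g
% Na2C2O4 = 1.211 / 1.567 × 100 = 77.26 %

77.26 %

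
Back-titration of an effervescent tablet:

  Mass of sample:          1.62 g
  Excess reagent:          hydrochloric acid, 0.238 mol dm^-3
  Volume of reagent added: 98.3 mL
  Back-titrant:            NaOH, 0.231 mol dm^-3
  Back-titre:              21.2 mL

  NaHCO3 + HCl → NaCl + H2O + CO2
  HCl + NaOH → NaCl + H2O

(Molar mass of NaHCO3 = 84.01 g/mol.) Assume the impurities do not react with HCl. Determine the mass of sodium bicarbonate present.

n(HCl) added = 0.0983 × 0.238 = 0.0234 mol
n(NaOH) used in back-titration = 0.0212 × 0.231 = 4.90 × 10^-3 mol
n(HCl) left over = 4.90 × 10^-3 mol (1:1 ratio)
n(HCl) consumed by analyte = 0.0234 − 4.90 × 10^-3 = 0.0185 mol
n(NaHCO3) = 0.0185 mol (1:1 ratio)
mass of NaHCO3 = 0.0185 × 84.01 = 1.55 g

1.55 g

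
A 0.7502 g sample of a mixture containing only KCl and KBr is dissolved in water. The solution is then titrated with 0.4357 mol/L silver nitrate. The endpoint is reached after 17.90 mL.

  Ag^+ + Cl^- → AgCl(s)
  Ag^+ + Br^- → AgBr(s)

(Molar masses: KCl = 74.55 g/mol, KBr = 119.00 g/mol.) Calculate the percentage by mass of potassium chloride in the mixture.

n(AgNO3) = 0.01790 × 0.4357 = 7.799 × 10^-3 mol
Let x = n(KCl), y = n(KBr).
Titrant: 1x + 1y = 7.799 × 10^-3;  mass: 74.55x + 119.00y = 0.7502
Solving, x = 4.002 × 10^-3 mol, y = 3.797 × 10^-3 mol
mass of KCl = 4.002 × 10^-3 × 74.55 = 0.2983 g
% KCl = 0.2983 / 0.7502 × 100 = 39.77 %

39.77 %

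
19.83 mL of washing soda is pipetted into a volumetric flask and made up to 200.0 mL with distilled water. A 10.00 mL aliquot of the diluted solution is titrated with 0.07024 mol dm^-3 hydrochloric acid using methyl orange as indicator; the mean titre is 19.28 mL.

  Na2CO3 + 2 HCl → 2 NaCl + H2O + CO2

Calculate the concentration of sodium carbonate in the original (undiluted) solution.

0.6829 mol/L

n(HCl) = 0.01928 × 0.07024 = 1.354 × 10^-3 mol
From the 1:2 ratio, n(Na2CO3) in the aliquot = 1/2 × 1.354 × 10^-3 = 6.771 × 10^-4 mol
[Na2CO3]_dilute = 6.771 × 10^-4 / 0.01000 = 0.06771 mol/L
Dilution factor = 200.0 / 19.83 = 10.09
[Na2CO3]_stock = 0.06771 × 10.09 = 0.6829 mol/L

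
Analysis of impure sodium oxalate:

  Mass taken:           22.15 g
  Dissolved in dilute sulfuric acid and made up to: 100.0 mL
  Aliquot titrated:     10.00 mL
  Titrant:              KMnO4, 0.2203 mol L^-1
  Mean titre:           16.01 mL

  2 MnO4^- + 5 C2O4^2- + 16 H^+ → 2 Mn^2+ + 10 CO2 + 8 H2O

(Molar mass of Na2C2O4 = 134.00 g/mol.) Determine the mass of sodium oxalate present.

n(KMnO4) per titration = 0.01601 × 0.2203 = 3.527 × 10^-3 mol
From the 5:2 ratio, n(Na2C2O4) in each aliquot = 5/2 × 3.527 × 10^-3 = 8.818 × 10^-3 mol
n(Na2C2O4) in the whole flask = 8.818 × 10^-3 × 100.0/10.00 = 0.08818 mol
mass of Na2C2O4 = 0.08818 × 134.00 = 11.82 g

11.82 g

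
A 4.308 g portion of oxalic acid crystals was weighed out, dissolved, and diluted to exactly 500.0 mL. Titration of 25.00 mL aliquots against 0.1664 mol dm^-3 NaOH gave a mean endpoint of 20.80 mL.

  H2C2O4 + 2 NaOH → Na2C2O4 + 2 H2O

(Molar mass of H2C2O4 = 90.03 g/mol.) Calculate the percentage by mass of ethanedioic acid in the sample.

72.33 %

n(NaOH) per titration = 0.02080 × 0.1664 = 3.461 × 10^-3 mol
From the 1:2 ratio, n(H2C2O4) in each aliquot = 1/2 × 3.461 × 10^-3 = 1.731 × 10^-3 mol
n(H2C2O4) in the whole flask = 1.731 × 10^-3 × 500.0/25.00 = 0.03461 mol
mass of H2C2O4 = 0.03461 × 90.03 = 3.116 g
% H2C2O4 = 3.116 / 4.308 × 100 = 72.33 %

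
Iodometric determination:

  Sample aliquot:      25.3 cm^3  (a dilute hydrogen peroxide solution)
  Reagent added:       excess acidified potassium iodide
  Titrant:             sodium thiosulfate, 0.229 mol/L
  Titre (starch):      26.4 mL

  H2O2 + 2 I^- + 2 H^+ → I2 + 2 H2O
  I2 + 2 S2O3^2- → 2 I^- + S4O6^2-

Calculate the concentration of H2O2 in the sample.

0.119 mol/L

n(S2O3^2-) = 0.0264 × 0.229 = 6.05 × 10^-3 mol
n(I2) = n(S2O3^2-)/2 = 3.02 × 10^-3 mol
n(H2O2) in the aliquot = 3.02 × 10^-3 mol (1:1 ratio)
[H2O2] = 3.02 × 10^-3 / 0.0253 = 0.119 mol/L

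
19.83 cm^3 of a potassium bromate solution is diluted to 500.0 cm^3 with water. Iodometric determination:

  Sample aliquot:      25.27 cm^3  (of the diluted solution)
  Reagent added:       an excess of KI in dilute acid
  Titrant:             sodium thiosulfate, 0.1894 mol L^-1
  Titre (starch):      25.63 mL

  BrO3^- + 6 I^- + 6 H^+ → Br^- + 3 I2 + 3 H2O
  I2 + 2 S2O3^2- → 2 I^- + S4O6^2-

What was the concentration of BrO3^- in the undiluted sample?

0.8073 mol/L

n(S2O3^2-) = 0.02563 × 0.1894 = 4.854 × 10^-3 mol
n(I2) = n(S2O3^2-)/2 = 2.427 × 10^-3 mol
From the 1:3 ratio, n(BrO3^-) in the aliquot = 1/3 × 2.427 × 10^-3 = 8.091 × 10^-4 mol
[BrO3^-]_dilute = 8.091 × 10^-4 / 0.02527 = 0.03202 mol/L
[BrO3^-]_original = 0.03202 × 500.0/19.83 = 0.8073 mol/L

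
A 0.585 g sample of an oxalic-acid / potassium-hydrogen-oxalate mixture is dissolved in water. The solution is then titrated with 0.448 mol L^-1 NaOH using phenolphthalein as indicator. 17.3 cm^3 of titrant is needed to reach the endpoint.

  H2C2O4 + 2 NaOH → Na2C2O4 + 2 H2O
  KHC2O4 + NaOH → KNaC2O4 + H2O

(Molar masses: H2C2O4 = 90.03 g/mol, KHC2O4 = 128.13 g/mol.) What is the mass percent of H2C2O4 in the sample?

n(NaOH) = 0.0173 × 0.448 = 7.75 × 10^-3 mol
Let x = n(H2C2O4), y = n(KHC2O4).
Titrant: 2x + 1y = 7.75 × 10^-3;  mass: 90.03x + 128.13y = 0.585
Solving, x = 2.45 × 10^-3 mol, y = 2.84 × 10^-3 mol
mass of H2C2O4 = 2.45 × 10^-3 × 90.03 = 0.221 g
% H2C2O4 = 0.221 / 0.585 × 100 = 37.8 %

37.8 %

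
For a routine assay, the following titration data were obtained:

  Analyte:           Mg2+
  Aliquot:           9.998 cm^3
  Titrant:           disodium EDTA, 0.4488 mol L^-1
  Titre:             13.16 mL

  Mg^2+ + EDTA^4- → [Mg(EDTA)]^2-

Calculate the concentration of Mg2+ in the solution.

0.5907 mol/L

n(EDTA) = 0.01316 L × 0.4488 mol/L = 5.906 × 10^-3 mol
n(Mg2+) = 5.906 × 10^-3 mol (1:1 mole ratio)
[Mg2+] = 5.906 × 10^-3 mol / 0.009998 L = 0.5907 mol/L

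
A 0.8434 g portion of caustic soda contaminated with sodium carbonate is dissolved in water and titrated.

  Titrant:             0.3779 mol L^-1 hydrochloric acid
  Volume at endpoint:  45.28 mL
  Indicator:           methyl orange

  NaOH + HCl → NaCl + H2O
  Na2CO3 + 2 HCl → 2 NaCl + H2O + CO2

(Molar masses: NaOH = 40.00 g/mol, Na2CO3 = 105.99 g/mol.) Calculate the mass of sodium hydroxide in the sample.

n(HCl) = 0.04528 × 0.3779 = 0.01711 mol
Let x = n(NaOH), y = n(Na2CO3).
Titrant: 1x + 2y = 0.01711;  mass: 40.00x + 105.99y = 0.8434
Solving, x = 4.880 × 10^-3 mol, y = 6.116 × 10^-3 mol
mass of NaOH = 4.880 × 10^-3 × 40.00 = 0.1952 g

0.1952 g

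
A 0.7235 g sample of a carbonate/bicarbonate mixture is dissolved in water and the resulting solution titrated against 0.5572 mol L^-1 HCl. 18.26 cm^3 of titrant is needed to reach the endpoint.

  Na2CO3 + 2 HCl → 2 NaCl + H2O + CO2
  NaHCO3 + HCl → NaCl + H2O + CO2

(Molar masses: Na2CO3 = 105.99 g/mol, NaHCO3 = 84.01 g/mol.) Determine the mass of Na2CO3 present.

0.2243 g

n(HCl) = 0.01826 × 0.5572 = 0.01017 mol
Let x = n(Na2CO3), y = n(NaHCO3).
Titrant: 2x + 1y = 0.01017;  mass: 105.99x + 84.01y = 0.7235
Solving, x = 2.116 × 10^-3 mol, y = 5.942 × 10^-3 mol
mass of Na2CO3 = 2.116 × 10^-3 × 105.99 = 0.2243 g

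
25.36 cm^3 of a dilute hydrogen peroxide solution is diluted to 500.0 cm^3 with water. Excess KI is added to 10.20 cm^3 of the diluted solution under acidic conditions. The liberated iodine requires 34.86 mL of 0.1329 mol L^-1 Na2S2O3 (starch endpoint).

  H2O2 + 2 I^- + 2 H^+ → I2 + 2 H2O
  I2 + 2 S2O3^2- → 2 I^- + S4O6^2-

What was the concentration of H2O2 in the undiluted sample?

4.478 mol/L

n(S2O3^2-) = 0.03486 × 0.1329 = 4.633 × 10^-3 mol
n(I2) = n(S2O3^2-)/2 = 2.316 × 10^-3 mol
n(H2O2) in the aliquot = 2.316 × 10^-3 mol (1:1 ratio)
[H2O2]_dilute = 2.316 × 10^-3 / 0.01020 = 0.2271 mol/L
[H2O2]_original = 0.2271 × 500.0/25.36 = 4.478 mol/L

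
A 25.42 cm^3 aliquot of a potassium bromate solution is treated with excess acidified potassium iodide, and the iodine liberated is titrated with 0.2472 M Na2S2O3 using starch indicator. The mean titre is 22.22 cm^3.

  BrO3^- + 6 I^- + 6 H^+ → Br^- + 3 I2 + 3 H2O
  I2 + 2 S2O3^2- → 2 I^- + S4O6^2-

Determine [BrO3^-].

0.03601 M

n(S2O3^2-) = 0.02222 × 0.2472 = 5.493 × 10^-3 mol
n(I2) = n(S2O3^2-)/2 = 2.746 × 10^-3 mol
From the 1:3 ratio, n(BrO3^-) in the aliquot = 1/3 × 2.746 × 10^-3 = 9.155 × 10^-4 mol
[BrO3^-] = 9.155 × 10^-4 / 0.02542 = 0.03601 mol/L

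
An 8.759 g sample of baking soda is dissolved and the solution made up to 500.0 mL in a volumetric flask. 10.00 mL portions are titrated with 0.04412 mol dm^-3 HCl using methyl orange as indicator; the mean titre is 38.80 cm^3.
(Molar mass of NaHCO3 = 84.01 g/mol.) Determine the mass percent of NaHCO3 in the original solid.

82.09 %

NaHCO3 + HCl → NaCl + H2O + CO2
n(HCl) per titration = 0.03880 × 0.04412 = 1.712 × 10^-3 mol
n(NaHCO3) in each aliquot = 1.712 × 10^-3 mol (1:1 ratio)
n(NaHCO3) in the whole flask = 1.712 × 10^-3 × 500.0/10.00 = 0.08559 mol
mass of NaHCO3 = 0.08559 × 84.01 = 7.191 g
% NaHCO3 = 7.191 / 8.759 × 100 = 82.09 %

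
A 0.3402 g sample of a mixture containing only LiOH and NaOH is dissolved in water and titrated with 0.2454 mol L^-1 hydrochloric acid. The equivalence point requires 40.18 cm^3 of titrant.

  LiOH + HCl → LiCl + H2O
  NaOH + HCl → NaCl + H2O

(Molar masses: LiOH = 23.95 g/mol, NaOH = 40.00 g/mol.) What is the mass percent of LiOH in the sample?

n(HCl) = 0.04018 × 0.2454 = 9.860 × 10^-3 mol
Let x = n(LiOH), y = n(NaOH).
Titrant: 1x + 1y = 9.860 × 10^-3;  mass: 23.95x + 40.00y = 0.3402
Solving, x = 3.377 × 10^-3 mol, y = 6.483 × 10^-3 mol
mass of LiOH = 3.377 × 10^-3 × 23.95 = 0.08089 g
% LiOH = 0.08089 / 0.3402 × 100 = 23.78 %

23.78 %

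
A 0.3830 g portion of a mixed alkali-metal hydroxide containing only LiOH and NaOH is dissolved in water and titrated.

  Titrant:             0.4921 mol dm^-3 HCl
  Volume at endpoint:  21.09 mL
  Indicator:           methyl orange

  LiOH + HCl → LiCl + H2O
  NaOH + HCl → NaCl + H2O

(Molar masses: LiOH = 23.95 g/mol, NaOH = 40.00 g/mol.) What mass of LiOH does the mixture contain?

n(HCl) = 0.02109 × 0.4921 = 0.01038 mol
Let x = n(LiOH), y = n(NaOH).
Titrant: 1x + 1y = 0.01038;  mass: 23.95x + 40.00y = 0.3830
Solving, x = 2.002 × 10^-3 mol, y = 8.376 × 10^-3 mol
mass of LiOH = 2.002 × 10^-3 × 23.95 = 0.04795 g

0.04795 g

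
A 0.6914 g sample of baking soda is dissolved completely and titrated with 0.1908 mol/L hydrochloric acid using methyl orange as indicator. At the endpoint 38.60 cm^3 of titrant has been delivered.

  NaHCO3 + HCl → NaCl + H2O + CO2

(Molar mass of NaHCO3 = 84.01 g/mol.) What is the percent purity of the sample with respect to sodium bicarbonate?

89.49 %

n(HCl) = 0.03860 L × 0.1908 mol/L = 7.365 × 10^-3 mol
n(NaHCO3) = 7.365 × 10^-3 mol (1:1 ratio)
mass of NaHCO3 = 7.365 × 10^-3 × 84.01 g/mol = 0.6187 g
% NaHCO3 = 0.6187 / 0.6914 × 100 = 89.49 %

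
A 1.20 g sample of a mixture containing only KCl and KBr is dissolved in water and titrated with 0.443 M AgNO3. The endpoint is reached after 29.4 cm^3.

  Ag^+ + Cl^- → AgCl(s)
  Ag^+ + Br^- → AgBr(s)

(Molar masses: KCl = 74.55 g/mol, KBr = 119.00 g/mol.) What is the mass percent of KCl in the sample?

48.9 %

n(AgNO3) = 0.0294 × 0.443 = 0.0130 mol
Let x = n(KCl), y = n(KBr).
Titrant: 1x + 1y = 0.0130;  mass: 74.55x + 119.00y = 1.20
Solving, x = 7.87 × 10^-3 mol, y = 5.15 × 10^-3 mol
mass of KCl = 7.87 × 10^-3 × 74.55 = 0.587 g
% KCl = 0.587 / 1.20 × 100 = 48.9 %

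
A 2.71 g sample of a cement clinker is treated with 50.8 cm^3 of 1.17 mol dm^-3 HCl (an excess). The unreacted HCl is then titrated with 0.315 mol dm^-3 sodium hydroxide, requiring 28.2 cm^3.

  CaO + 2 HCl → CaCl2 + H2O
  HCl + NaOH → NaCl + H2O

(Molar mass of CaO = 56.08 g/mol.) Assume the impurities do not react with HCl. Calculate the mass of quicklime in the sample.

1.42 g

n(HCl) added = 0.0508 × 1.17 = 0.0594 mol
n(NaOH) used in back-titration = 0.0282 × 0.315 = 8.88 × 10^-3 mol
n(HCl) left over = 8.88 × 10^-3 mol (1:1 ratio)
n(HCl) consumed by analyte = 0.0594 − 8.88 × 10^-3 = 0.0506 mol
From the 1:2 ratio, n(CaO) = 1/2 × 0.0506 = 0.0253 mol
mass of CaO = 0.0253 × 56.08 = 1.42 g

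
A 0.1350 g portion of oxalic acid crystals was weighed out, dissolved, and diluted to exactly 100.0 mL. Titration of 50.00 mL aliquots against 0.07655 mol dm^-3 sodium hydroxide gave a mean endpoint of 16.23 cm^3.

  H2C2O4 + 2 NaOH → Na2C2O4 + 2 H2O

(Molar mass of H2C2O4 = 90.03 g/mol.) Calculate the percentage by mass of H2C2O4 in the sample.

n(NaOH) per titration = 0.01623 × 0.07655 = 1.242 × 10^-3 mol
From the 1:2 ratio, n(H2C2O4) in each aliquot = 1/2 × 1.242 × 10^-3 = 6.212 × 10^-4 mol
n(H2C2O4) in the whole flask = 6.212 × 10^-4 × 100.0/50.00 = 1.242 × 10^-3 mol
mass of H2C2O4 = 1.242 × 10^-3 × 90.03 = 0.1119 g
% H2C2O4 = 0.1119 / 0.1350 × 100 = 82.85 %

82.85 %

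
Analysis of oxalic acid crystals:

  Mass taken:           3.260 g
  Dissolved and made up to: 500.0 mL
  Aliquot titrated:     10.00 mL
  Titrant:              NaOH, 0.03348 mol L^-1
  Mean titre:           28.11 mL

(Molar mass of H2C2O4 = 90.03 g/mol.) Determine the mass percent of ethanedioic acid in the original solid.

64.98 %

H2C2O4 + 2 NaOH → Na2C2O4 + 2 H2O
n(NaOH) per titration = 0.02811 × 0.03348 = 9.411 × 10^-4 mol
From the 1:2 ratio, n(H2C2O4) in each aliquot = 1/2 × 9.411 × 10^-4 = 4.706 × 10^-4 mol
n(H2C2O4) in the whole flask = 4.706 × 10^-4 × 500.0/10.00 = 0.02353 mol
mass of H2C2O4 = 0.02353 × 90.03 = 2.118 g
% H2C2O4 = 2.118 / 3.260 × 100 = 64.98 %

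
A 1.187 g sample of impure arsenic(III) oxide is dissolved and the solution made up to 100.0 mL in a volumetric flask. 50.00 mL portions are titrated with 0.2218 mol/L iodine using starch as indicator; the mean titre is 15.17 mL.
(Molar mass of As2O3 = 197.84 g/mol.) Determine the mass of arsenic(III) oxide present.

As2O3 + 2 I2 + 2 H2O → As2O5 + 4 HI
n(I2) per titration = 0.01517 × 0.2218 = 3.365 × 10^-3 mol
From the 1:2 ratio, n(As2O3) in each aliquot = 1/2 × 3.365 × 10^-3 = 1.682 × 10^-3 mol
n(As2O3) in the whole flask = 1.682 × 10^-3 × 100.0/50.00 = 3.365 × 10^-3 mol
mass of As2O3 = 3.365 × 10^-3 × 197.84 = 0.6657 g

0.6657 g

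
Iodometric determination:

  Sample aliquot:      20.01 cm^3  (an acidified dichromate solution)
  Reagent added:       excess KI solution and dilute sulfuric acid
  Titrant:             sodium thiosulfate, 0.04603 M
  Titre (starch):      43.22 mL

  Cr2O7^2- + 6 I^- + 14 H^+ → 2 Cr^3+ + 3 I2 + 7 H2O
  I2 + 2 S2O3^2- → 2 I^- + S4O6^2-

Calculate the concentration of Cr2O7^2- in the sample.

0.01657 M

n(S2O3^2-) = 0.04322 × 0.04603 = 1.989 × 10^-3 mol
n(I2) = n(S2O3^2-)/2 = 9.947 × 10^-4 mol
From the 1:3 ratio, n(Cr2O7^2-) in the aliquot = 1/3 × 9.947 × 10^-4 = 3.316 × 10^-4 mol
[Cr2O7^2-] = 3.316 × 10^-4 / 0.02001 = 0.01657 mol/L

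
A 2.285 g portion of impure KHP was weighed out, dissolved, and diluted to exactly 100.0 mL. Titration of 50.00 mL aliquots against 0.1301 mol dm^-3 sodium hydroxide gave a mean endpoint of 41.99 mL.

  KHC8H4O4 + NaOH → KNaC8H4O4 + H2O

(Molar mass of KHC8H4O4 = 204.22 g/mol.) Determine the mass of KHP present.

n(NaOH) per titration = 0.04199 × 0.1301 = 5.463 × 10^-3 mol
n(KHC8H4O4) in each aliquot = 5.463 × 10^-3 mol (1:1 ratio)
n(KHC8H4O4) in the whole flask = 5.463 × 10^-3 × 100.0/50.00 = 0.01093 mol
mass of KHC8H4O4 = 0.01093 × 204.22 = 2.231 g

2.231 g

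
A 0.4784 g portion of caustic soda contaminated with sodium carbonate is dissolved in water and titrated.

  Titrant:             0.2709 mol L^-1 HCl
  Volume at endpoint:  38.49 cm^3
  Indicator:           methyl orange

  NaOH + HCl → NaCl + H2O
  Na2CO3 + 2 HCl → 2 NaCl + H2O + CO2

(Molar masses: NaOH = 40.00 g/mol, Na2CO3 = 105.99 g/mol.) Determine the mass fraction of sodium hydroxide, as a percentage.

47.73 %

n(HCl) = 0.03849 × 0.2709 = 0.01043 mol
Let x = n(NaOH), y = n(Na2CO3).
Titrant: 1x + 2y = 0.01043;  mass: 40.00x + 105.99y = 0.4784
Solving, x = 5.708 × 10^-3 mol, y = 2.359 × 10^-3 mol
mass of NaOH = 5.708 × 10^-3 × 40.00 = 0.2283 g
% NaOH = 0.2283 / 0.4784 × 100 = 47.73 %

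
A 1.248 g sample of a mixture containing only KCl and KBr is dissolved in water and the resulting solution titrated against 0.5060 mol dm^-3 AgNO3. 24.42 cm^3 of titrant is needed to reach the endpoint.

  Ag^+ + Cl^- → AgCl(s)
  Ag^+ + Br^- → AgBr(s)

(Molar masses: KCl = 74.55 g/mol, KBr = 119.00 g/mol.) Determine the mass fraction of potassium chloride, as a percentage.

29.89 %

n(AgNO3) = 0.02442 × 0.5060 = 0.01236 mol
Let x = n(KCl), y = n(KBr).
Titrant: 1x + 1y = 0.01236;  mass: 74.55x + 119.00y = 1.248
Solving, x = 5.004 × 10^-3 mol, y = 7.353 × 10^-3 mol
mass of KCl = 5.004 × 10^-3 × 74.55 = 0.3730 g
% KCl = 0.3730 / 1.248 × 100 = 29.89 %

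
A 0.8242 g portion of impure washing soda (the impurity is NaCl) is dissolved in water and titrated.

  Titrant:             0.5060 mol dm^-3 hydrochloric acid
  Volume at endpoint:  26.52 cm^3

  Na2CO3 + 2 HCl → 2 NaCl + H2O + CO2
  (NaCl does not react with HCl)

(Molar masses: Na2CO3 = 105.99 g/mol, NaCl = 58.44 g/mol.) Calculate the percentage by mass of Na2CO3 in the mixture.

86.28 %

n(HCl) = 0.02652 × 0.5060 = 0.01342 mol
Let x = n(Na2CO3), y = n(NaCl).
Titrant: 2x = 0.01342;  mass: 105.99x + 58.44y = 0.8242
Solving, x = 6.710 × 10^-3 mol, y = 1.935 × 10^-3 mol
mass of Na2CO3 = 6.710 × 10^-3 × 105.99 = 0.7111 g
% Na2CO3 = 0.7111 / 0.8242 × 100 = 86.28 %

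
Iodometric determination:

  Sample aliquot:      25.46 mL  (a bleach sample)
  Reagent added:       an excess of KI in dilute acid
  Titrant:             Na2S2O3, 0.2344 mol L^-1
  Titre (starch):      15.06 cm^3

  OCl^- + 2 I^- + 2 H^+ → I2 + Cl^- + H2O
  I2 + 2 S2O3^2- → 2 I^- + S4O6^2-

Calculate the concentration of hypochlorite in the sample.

0.06933 mol/L

n(S2O3^2-) = 0.01506 × 0.2344 = 3.530 × 10^-3 mol
n(I2) = n(S2O3^2-)/2 = 1.765 × 10^-3 mol
n(OCl^-) in the aliquot = 1.765 × 10^-3 mol (1:1 ratio)
[OCl^-] = 1.765 × 10^-3 / 0.02546 = 0.06933 mol/L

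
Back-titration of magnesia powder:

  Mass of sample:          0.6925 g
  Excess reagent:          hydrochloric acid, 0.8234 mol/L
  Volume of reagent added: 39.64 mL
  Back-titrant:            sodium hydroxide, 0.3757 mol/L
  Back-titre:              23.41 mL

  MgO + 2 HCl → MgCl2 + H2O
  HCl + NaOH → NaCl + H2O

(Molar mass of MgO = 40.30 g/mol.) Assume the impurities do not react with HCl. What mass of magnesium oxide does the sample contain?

n(HCl) added = 0.03964 × 0.8234 = 0.03264 mol
n(NaOH) used in back-titration = 0.02341 × 0.3757 = 8.795 × 10^-3 mol
n(HCl) left over = 8.795 × 10^-3 mol (1:1 ratio)
n(HCl) consumed by analyte = 0.03264 − 8.795 × 10^-3 = 0.02384 mol
From the 1:2 ratio, n(MgO) = 1/2 × 0.02384 = 0.01192 mol
mass of MgO = 0.01192 × 40.30 = 0.4805 g

0.4805 g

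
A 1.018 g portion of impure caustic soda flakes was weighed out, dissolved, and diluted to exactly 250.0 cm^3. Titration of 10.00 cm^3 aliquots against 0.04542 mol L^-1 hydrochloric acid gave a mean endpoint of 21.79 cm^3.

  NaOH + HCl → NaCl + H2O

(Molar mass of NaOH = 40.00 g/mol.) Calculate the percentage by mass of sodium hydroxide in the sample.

n(HCl) per titration = 0.02179 × 0.04542 = 9.897 × 10^-4 mol
n(NaOH) in each aliquot = 9.897 × 10^-4 mol (1:1 ratio)
n(NaOH) in the whole flask = 9.897 × 10^-4 × 250.0/10.00 = 0.02474 mol
mass of NaOH = 0.02474 × 40.00 = 0.9897 g
% NaOH = 0.9897 / 1.018 × 100 = 97.22 %

97.22 %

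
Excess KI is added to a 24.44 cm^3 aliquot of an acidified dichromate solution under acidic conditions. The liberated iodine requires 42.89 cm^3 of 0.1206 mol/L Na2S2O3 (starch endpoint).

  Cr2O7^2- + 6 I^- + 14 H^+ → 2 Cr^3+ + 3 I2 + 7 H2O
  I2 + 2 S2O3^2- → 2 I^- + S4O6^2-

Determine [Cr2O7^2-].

0.03527 mol/L

n(S2O3^2-) = 0.04289 × 0.1206 = 5.173 × 10^-3 mol
n(I2) = n(S2O3^2-)/2 = 2.586 × 10^-3 mol
From the 1:3 ratio, n(Cr2O7^2-) in the aliquot = 1/3 × 2.586 × 10^-3 = 8.621 × 10^-4 mol
[Cr2O7^2-] = 8.621 × 10^-4 / 0.02444 = 0.03527 mol/L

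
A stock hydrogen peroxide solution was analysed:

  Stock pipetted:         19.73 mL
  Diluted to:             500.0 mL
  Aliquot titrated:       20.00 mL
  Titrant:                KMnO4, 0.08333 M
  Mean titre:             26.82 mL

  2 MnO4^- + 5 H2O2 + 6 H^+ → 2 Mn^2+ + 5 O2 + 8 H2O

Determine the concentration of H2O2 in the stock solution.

7.080 M

n(KMnO4) = 0.02682 × 0.08333 = 2.235 × 10^-3 mol
From the 5:2 ratio, n(H2O2) in the aliquot = 5/2 × 2.235 × 10^-3 = 5.587 × 10^-3 mol
[H2O2]_dilute = 5.587 × 10^-3 / 0.02000 = 0.2794 mol/L
Dilution factor = 500.0 / 19.73 = 25.34
[H2O2]_stock = 0.2794 × 25.34 = 7.080 mol/L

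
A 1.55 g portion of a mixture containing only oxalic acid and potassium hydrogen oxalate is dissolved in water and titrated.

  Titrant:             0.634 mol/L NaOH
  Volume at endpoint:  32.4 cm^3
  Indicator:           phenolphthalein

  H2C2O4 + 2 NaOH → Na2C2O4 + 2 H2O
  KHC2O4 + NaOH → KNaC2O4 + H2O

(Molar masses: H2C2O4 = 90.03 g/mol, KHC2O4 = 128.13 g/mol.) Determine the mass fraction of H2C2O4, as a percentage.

37.8 %

n(NaOH) = 0.0324 × 0.634 = 0.0205 mol
Let x = n(H2C2O4), y = n(KHC2O4).
Titrant: 2x + 1y = 0.0205;  mass: 90.03x + 128.13y = 1.55
Solving, x = 6.51 × 10^-3 mol, y = 7.52 × 10^-3 mol
mass of H2C2O4 = 6.51 × 10^-3 × 90.03 = 0.586 g
% H2C2O4 = 0.586 / 1.55 × 100 = 37.8 %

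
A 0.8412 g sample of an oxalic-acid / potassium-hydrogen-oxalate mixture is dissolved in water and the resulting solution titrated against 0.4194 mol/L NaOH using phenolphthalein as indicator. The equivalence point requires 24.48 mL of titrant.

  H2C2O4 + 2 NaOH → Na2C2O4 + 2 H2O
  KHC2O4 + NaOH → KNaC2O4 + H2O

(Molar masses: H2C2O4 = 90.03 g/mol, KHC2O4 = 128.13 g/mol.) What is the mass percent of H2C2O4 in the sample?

30.54 %

n(NaOH) = 0.02448 × 0.4194 = 0.01027 mol
Let x = n(H2C2O4), y = n(KHC2O4).
Titrant: 2x + 1y = 0.01027;  mass: 90.03x + 128.13y = 0.8412
Solving, x = 2.853 × 10^-3 mol, y = 4.560 × 10^-3 mol
mass of H2C2O4 = 2.853 × 10^-3 × 90.03 = 0.2569 g
% H2C2O4 = 0.2569 / 0.8412 × 100 = 30.54 %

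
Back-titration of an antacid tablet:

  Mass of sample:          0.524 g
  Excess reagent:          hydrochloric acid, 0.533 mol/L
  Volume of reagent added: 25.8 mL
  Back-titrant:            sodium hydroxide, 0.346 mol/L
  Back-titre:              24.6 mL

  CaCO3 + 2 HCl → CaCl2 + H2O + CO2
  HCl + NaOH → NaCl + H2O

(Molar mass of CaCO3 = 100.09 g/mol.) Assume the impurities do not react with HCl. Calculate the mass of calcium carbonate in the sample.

0.262 g

n(HCl) added = 0.0258 × 0.533 = 0.0138 mol
n(NaOH) used in back-titration = 0.0246 × 0.346 = 8.51 × 10^-3 mol
n(HCl) left over = 8.51 × 10^-3 mol (1:1 ratio)
n(HCl) consumed by analyte = 0.0138 − 8.51 × 10^-3 = 5.24 × 10^-3 mol
From the 1:2 ratio, n(CaCO3) = 1/2 × 5.24 × 10^-3 = 2.62 × 10^-3 mol
mass of CaCO3 = 2.62 × 10^-3 × 100.09 = 0.262 g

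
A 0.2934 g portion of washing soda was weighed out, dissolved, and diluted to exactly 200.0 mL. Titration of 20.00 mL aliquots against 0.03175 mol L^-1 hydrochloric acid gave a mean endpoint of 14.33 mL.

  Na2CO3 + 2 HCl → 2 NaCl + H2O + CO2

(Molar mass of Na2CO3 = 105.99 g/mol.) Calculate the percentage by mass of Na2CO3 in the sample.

n(HCl) per titration = 0.01433 × 0.03175 = 4.550 × 10^-4 mol
From the 1:2 ratio, n(Na2CO3) in each aliquot = 1/2 × 4.550 × 10^-4 = 2.275 × 10^-4 mol
n(Na2CO3) in the whole flask = 2.275 × 10^-4 × 200.0/20.00 = 2.275 × 10^-3 mol
mass of Na2CO3 = 2.275 × 10^-3 × 105.99 = 0.2411 g
% Na2CO3 = 0.2411 / 0.2934 × 100 = 82.18 %

82.18 %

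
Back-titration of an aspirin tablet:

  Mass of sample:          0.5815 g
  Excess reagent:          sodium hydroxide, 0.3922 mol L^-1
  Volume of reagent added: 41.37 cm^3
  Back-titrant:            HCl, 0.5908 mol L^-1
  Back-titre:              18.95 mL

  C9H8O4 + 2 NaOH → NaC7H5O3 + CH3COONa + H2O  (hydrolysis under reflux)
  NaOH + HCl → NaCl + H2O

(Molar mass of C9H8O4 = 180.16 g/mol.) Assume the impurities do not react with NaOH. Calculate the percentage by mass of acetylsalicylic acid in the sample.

77.91 %

n(NaOH) added = 0.04137 × 0.3922 = 0.01623 mol
n(HCl) used in back-titration = 0.01895 × 0.5908 = 0.01120 mol
n(NaOH) left over = 0.01120 mol (1:1 ratio)
n(NaOH) consumed by analyte = 0.01623 − 0.01120 = 5.030 × 10^-3 mol
From the 1:2 ratio, n(C9H8O4) = 1/2 × 5.030 × 10^-3 = 2.515 × 10^-3 mol
mass of C9H8O4 = 2.515 × 10^-3 × 180.16 = 0.4531 g
% C9H8O4 = 0.4531 / 0.5815 × 100 = 77.91 %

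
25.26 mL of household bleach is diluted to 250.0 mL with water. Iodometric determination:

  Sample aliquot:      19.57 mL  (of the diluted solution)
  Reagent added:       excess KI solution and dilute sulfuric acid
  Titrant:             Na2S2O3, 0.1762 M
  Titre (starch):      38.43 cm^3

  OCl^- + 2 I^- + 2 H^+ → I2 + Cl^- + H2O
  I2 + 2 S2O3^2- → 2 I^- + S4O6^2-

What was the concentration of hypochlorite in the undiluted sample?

n(S2O3^2-) = 0.03843 × 0.1762 = 6.771 × 10^-3 mol
n(I2) = n(S2O3^2-)/2 = 3.386 × 10^-3 mol
n(OCl^-) in the aliquot = 3.386 × 10^-3 mol (1:1 ratio)
[OCl^-]_dilute = 3.386 × 10^-3 / 0.01957 = 0.1730 mol/L
[OCl^-]_original = 0.1730 × 250.0/25.26 = 1.712 mol/L

1.712 M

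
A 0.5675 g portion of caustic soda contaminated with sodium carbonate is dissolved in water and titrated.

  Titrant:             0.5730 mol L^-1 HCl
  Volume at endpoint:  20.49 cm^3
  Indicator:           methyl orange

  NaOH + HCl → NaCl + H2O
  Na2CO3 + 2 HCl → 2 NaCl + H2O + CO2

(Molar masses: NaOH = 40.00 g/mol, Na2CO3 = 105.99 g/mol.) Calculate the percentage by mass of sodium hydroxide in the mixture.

n(HCl) = 0.02049 × 0.5730 = 0.01174 mol
Let x = n(NaOH), y = n(Na2CO3).
Titrant: 1x + 2y = 0.01174;  mass: 40.00x + 105.99y = 0.5675
Solving, x = 4.209 × 10^-3 mol, y = 3.766 × 10^-3 mol
mass of NaOH = 4.209 × 10^-3 × 40.00 = 0.1684 g
% NaOH = 0.1684 / 0.5675 × 100 = 29.67 %

29.67 %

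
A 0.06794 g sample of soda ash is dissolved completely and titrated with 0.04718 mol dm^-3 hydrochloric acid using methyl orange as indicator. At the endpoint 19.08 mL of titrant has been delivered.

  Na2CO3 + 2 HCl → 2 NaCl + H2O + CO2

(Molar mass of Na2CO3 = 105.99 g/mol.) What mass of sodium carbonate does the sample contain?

n(HCl) = 0.01908 L × 0.04718 mol/L = 9.002 × 10^-4 mol
From the 1:2 ratio, n(Na2CO3) = 1/2 × 9.002 × 10^-4 = 4.501 × 10^-4 mol
mass of Na2CO3 = 4.501 × 10^-4 × 105.99 g/mol = 0.04771 g

0.04771 g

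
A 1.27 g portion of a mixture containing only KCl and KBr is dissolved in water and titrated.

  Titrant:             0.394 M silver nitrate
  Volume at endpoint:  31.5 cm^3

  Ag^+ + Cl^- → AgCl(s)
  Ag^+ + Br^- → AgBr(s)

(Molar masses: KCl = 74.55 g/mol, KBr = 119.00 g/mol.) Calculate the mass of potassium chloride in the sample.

n(AgNO3) = 0.0315 × 0.394 = 0.0124 mol
Let x = n(KCl), y = n(KBr).
Titrant: 1x + 1y = 0.0124;  mass: 74.55x + 119.00y = 1.27
Solving, x = 4.65 × 10^-3 mol, y = 7.76 × 10^-3 mol
mass of KCl = 4.65 × 10^-3 × 74.55 = 0.347 g

0.347 g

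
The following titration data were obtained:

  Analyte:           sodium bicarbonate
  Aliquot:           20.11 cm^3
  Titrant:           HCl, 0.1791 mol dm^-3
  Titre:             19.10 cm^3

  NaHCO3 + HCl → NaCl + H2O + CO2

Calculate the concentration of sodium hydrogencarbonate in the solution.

n(HCl) = 0.01910 L × 0.1791 mol/L = 3.421 × 10^-3 mol
n(NaHCO3) = 3.421 × 10^-3 mol (1:1 mole ratio)
[NaHCO3] = 3.421 × 10^-3 mol / 0.02011 L = 0.1701 mol/L

0.1701 mol/L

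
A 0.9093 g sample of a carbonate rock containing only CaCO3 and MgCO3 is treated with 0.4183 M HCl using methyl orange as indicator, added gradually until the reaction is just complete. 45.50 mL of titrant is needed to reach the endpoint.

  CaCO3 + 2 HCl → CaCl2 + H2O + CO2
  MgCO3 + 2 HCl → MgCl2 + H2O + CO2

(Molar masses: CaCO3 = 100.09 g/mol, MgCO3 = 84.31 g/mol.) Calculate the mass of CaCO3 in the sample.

n(HCl) = 0.04550 × 0.4183 = 0.01903 mol
Let x = n(CaCO3), y = n(MgCO3).
Titrant: 2x + 2y = 0.01903;  mass: 100.09x + 84.31y = 0.9093
Solving, x = 6.779 × 10^-3 mol, y = 2.737 × 10^-3 mol
mass of CaCO3 = 6.779 × 10^-3 × 100.09 = 0.6785 g

0.6785 g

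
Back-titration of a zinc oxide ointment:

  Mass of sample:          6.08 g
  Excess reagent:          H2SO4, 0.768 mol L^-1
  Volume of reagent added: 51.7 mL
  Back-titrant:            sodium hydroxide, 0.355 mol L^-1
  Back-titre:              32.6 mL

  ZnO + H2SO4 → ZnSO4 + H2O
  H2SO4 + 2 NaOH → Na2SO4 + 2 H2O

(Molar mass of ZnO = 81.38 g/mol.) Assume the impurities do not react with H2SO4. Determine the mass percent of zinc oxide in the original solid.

45.4 %

n(H2SO4) added = 0.0517 × 0.768 = 0.0397 mol
n(NaOH) used in back-titration = 0.0326 × 0.355 = 0.0116 mol
From the 1:2 ratio, n(H2SO4) left over = 1/2 × 0.0116 = 5.79 × 10^-3 mol
n(H2SO4) consumed by analyte = 0.0397 − 5.79 × 10^-3 = 0.0339 mol
n(ZnO) = 0.0339 mol (1:1 ratio)
mass of ZnO = 0.0339 × 81.38 = 2.76 g
% ZnO = 2.76 / 6.08 × 100 = 45.4 %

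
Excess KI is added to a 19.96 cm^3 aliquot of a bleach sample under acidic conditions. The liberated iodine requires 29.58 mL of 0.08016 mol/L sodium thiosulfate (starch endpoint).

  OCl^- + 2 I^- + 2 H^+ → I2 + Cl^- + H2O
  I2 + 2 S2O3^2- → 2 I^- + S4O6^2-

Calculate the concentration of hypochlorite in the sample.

0.05940 mol/L

n(S2O3^2-) = 0.02958 × 0.08016 = 2.371 × 10^-3 mol
n(I2) = n(S2O3^2-)/2 = 1.186 × 10^-3 mol
n(OCl^-) in the aliquot = 1.186 × 10^-3 mol (1:1 ratio)
[OCl^-] = 1.186 × 10^-3 / 0.01996 = 0.05940 mol/L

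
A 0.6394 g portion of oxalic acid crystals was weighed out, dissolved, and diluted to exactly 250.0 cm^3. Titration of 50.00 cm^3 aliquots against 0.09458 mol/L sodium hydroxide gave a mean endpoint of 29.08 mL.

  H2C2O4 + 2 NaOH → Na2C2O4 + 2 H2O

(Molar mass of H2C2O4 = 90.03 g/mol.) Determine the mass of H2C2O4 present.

n(NaOH) per titration = 0.02908 × 0.09458 = 2.750 × 10^-3 mol
From the 1:2 ratio, n(H2C2O4) in each aliquot = 1/2 × 2.750 × 10^-3 = 1.375 × 10^-3 mol
n(H2C2O4) in the whole flask = 1.375 × 10^-3 × 250.0/50.00 = 6.876 × 10^-3 mol
mass of H2C2O4 = 6.876 × 10^-3 × 90.03 = 0.6190 g

0.6190 g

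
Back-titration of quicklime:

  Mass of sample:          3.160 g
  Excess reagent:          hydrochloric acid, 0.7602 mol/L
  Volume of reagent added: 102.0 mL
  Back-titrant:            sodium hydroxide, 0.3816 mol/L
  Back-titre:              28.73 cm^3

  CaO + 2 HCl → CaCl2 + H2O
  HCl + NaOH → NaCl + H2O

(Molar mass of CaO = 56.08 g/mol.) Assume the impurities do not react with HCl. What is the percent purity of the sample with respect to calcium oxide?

n(HCl) added = 0.1020 × 0.7602 = 0.07754 mol
n(NaOH) used in back-titration = 0.02873 × 0.3816 = 0.01096 mol
n(HCl) left over = 0.01096 mol (1:1 ratio)
n(HCl) consumed by analyte = 0.07754 − 0.01096 = 0.06658 mol
From the 1:2 ratio, n(CaO) = 1/2 × 0.06658 = 0.03329 mol
mass of CaO = 0.03329 × 56.08 = 1.867 g
% CaO = 1.867 / 3.160 × 100 = 59.08 %

59.08 %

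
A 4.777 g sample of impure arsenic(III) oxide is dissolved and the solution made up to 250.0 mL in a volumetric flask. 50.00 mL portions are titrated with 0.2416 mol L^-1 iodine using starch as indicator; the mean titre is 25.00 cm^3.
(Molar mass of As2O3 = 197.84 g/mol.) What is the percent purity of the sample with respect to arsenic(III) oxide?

62.54 %

As2O3 + 2 I2 + 2 H2O → As2O5 + 4 HI
n(I2) per titration = 0.02500 × 0.2416 = 6.040 × 10^-3 mol
From the 1:2 ratio, n(As2O3) in each aliquot = 1/2 × 6.040 × 10^-3 = 3.020 × 10^-3 mol
n(As2O3) in the whole flask = 3.020 × 10^-3 × 250.0/50.00 = 0.01510 mol
mass of As2O3 = 0.01510 × 197.84 = 2.987 g
% As2O3 = 2.987 / 4.777 × 100 = 62.54 %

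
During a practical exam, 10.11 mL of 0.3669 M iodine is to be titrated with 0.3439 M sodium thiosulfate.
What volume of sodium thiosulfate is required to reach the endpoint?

I2 + 2 S2O3^2- → 2 I^- + S4O6^2-
n(I2) = 0.01011 L × 0.3669 mol/L = 3.709 × 10^-3 mol
From the 2:1 stoichiometry, n(Na2S2O3) = 2/1 × 3.709 × 10^-3 = 7.419 × 10^-3 mol
V(Na2S2O3) = 7.419 × 10^-3 mol / 0.3439 mol/L = 0.02157 L = 21.57 mL

21.57 mL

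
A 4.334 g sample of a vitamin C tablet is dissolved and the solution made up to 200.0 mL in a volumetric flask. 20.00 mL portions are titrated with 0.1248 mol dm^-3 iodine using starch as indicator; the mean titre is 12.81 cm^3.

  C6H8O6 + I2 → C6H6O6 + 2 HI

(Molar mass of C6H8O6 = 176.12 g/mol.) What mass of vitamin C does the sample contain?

2.816 g

n(I2) per titration = 0.01281 × 0.1248 = 1.599 × 10^-3 mol
n(C6H8O6) in each aliquot = 1.599 × 10^-3 mol (1:1 ratio)
n(C6H8O6) in the whole flask = 1.599 × 10^-3 × 200.0/20.00 = 0.01599 mol
mass of C6H8O6 = 0.01599 × 176.12 = 2.816 g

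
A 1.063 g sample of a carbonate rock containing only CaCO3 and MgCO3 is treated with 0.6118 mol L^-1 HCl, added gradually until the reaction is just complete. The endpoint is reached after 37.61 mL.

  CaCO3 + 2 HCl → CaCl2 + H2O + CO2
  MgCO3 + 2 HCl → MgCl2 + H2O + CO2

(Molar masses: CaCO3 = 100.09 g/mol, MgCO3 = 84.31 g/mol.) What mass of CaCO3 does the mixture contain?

0.5900 g

n(HCl) = 0.03761 × 0.6118 = 0.02301 mol
Let x = n(CaCO3), y = n(MgCO3).
Titrant: 2x + 2y = 0.02301;  mass: 100.09x + 84.31y = 1.063
Solving, x = 5.895 × 10^-3 mol, y = 5.610 × 10^-3 mol
mass of CaCO3 = 5.895 × 10^-3 × 100.09 = 0.5900 g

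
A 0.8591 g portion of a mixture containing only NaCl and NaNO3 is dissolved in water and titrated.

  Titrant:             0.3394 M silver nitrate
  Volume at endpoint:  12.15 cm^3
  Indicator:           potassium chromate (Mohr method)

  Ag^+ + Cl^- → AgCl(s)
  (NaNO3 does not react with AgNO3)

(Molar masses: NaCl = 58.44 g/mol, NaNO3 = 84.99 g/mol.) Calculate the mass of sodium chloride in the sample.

0.2410 g

n(AgNO3) = 0.01215 × 0.3394 = 4.124 × 10^-3 mol
Let x = n(NaCl), y = n(NaNO3).
Titrant: 1x = 4.124 × 10^-3;  mass: 58.44x + 84.99y = 0.8591
Solving, x = 4.124 × 10^-3 mol, y = 7.273 × 10^-3 mol
mass of NaCl = 4.124 × 10^-3 × 58.44 = 0.2410 g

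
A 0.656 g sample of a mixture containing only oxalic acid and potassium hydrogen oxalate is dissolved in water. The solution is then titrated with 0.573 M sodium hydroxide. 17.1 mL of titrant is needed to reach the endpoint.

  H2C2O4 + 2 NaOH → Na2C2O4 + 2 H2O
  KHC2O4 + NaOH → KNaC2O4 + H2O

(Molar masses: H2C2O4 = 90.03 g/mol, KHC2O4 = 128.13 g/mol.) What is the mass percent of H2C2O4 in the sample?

49.5 %

n(NaOH) = 0.0171 × 0.573 = 9.80 × 10^-3 mol
Let x = n(H2C2O4), y = n(KHC2O4).
Titrant: 2x + 1y = 9.80 × 10^-3;  mass: 90.03x + 128.13y = 0.656
Solving, x = 3.61 × 10^-3 mol, y = 2.59 × 10^-3 mol
mass of H2C2O4 = 3.61 × 10^-3 × 90.03 = 0.325 g
% H2C2O4 = 0.325 / 0.656 × 100 = 49.5 %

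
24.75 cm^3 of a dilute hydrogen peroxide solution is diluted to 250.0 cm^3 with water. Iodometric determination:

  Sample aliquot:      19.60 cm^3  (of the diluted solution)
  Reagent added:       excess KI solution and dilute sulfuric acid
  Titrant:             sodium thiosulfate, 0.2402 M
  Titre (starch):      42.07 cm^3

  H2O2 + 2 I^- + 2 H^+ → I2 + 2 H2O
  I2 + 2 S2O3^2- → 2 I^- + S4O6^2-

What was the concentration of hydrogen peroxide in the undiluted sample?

n(S2O3^2-) = 0.04207 × 0.2402 = 0.01011 mol
n(I2) = n(S2O3^2-)/2 = 5.053 × 10^-3 mol
n(H2O2) in the aliquot = 5.053 × 10^-3 mol (1:1 ratio)
[H2O2]_dilute = 5.053 × 10^-3 / 0.01960 = 0.2578 mol/L
[H2O2]_original = 0.2578 × 250.0/24.75 = 2.604 mol/L

2.604 M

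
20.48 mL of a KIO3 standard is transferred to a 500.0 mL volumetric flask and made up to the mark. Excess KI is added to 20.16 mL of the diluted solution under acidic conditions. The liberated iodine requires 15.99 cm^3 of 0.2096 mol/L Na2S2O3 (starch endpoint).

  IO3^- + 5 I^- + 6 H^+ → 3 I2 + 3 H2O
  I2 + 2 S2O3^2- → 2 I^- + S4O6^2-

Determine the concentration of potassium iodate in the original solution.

0.6765 mol/L

n(S2O3^2-) = 0.01599 × 0.2096 = 3.352 × 10^-3 mol
n(I2) = n(S2O3^2-)/2 = 1.676 × 10^-3 mol
From the 1:3 ratio, n(IO3^-) in the aliquot = 1/3 × 1.676 × 10^-3 = 5.586 × 10^-4 mol
[IO3^-]_dilute = 5.586 × 10^-4 / 0.02016 = 0.02771 mol/L
[IO3^-]_original = 0.02771 × 500.0/20.48 = 0.6765 mol/L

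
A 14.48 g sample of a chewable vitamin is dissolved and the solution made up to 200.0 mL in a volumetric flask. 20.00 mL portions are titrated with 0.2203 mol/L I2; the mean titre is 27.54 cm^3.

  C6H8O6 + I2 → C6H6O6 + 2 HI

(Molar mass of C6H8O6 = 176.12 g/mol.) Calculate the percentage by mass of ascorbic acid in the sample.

73.79 %

n(I2) per titration = 0.02754 × 0.2203 = 6.067 × 10^-3 mol
n(C6H8O6) in each aliquot = 6.067 × 10^-3 mol (1:1 ratio)
n(C6H8O6) in the whole flask = 6.067 × 10^-3 × 200.0/20.00 = 0.06067 mol
mass of C6H8O6 = 0.06067 × 176.12 = 10.69 g
% C6H8O6 = 10.69 / 14.48 × 100 = 73.79 %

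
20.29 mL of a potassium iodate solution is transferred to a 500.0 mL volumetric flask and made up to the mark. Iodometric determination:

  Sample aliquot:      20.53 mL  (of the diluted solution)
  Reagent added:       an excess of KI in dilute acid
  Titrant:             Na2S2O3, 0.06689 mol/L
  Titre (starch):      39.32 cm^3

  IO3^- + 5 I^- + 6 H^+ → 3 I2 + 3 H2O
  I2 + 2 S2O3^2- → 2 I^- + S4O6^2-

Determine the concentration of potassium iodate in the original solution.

0.5262 mol/L

n(S2O3^2-) = 0.03932 × 0.06689 = 2.630 × 10^-3 mol
n(I2) = n(S2O3^2-)/2 = 1.315 × 10^-3 mol
From the 1:3 ratio, n(IO3^-) in the aliquot = 1/3 × 1.315 × 10^-3 = 4.384 × 10^-4 mol
[IO3^-]_dilute = 4.384 × 10^-4 / 0.02053 = 0.02135 mol/L
[IO3^-]_original = 0.02135 × 500.0/20.29 = 0.5262 mol/L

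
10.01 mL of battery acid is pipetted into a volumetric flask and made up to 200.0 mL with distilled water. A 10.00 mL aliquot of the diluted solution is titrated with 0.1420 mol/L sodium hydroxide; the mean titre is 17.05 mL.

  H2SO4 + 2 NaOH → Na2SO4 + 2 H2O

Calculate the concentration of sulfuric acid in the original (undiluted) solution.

n(NaOH) = 0.01705 × 0.1420 = 2.421 × 10^-3 mol
From the 1:2 ratio, n(H2SO4) in the aliquot = 1/2 × 2.421 × 10^-3 = 1.211 × 10^-3 mol
[H2SO4]_dilute = 1.211 × 10^-3 / 0.01000 = 0.1211 mol/L
Dilution factor = 200.0 / 10.01 = 19.98
[H2SO4]_stock = 0.1211 × 19.98 = 2.419 mol/L

2.419 mol/L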